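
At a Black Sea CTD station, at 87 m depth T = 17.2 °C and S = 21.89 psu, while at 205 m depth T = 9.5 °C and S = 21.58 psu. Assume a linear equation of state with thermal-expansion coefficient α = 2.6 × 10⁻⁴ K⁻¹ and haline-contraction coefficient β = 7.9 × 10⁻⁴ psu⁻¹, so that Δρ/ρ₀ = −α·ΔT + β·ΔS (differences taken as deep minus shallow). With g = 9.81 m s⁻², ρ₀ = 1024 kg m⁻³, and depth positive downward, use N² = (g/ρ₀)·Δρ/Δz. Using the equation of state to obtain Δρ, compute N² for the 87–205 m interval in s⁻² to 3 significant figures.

ΔT = -7.7 K, ΔS = -0.31 psu (deep − shallow).
Δρ/ρ₀ = −αΔT + βΔS = 2.002 × 10⁻³ − 2.449 × 10⁻⁴ = 1.7571 × 10⁻³, so Δρ ≈ 1.799 kg m⁻³.
N² = (g/ρ₀)·Δρ/Δz = g·(Δρ/ρ₀)/Δz = 9.81 × 1.7571 × 10⁻³ / 118 = 1.4608 × 10⁻⁴ s⁻² ≈ 1.46 × 10⁻⁴ s⁻².

1.46 × 10⁻⁴ s⁻²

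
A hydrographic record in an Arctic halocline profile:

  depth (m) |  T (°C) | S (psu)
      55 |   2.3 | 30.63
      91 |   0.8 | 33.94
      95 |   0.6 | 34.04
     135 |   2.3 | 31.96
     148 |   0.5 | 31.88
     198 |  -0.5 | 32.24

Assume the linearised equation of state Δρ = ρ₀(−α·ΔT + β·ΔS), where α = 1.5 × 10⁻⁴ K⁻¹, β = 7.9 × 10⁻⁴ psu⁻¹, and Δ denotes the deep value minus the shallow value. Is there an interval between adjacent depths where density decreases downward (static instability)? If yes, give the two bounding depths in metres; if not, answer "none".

95–135 m

Evaluate Δρ/ρ₀ = −αΔT + βΔS across each adjacent pair:
  55–91 m: −αΔT+βΔS = −(1.5 × 10⁻⁴)(-1.5)+(7.9 × 10⁻⁴)(+3.31) = 2.8 × 10⁻³ → stable
  91–95 m: −αΔT+βΔS = −(1.5 × 10⁻⁴)(-0.2)+(7.9 × 10⁻⁴)(+0.10) = 1.1 × 10⁻⁴ → stable
  95–135 m: −αΔT+βΔS = −(1.5 × 10⁻⁴)(+1.7)+(7.9 × 10⁻⁴)(-2.08) = -1.9 × 10⁻³ → UNSTABLE
  135–148 m: −αΔT+βΔS = −(1.5 × 10⁻⁴)(-1.8)+(7.9 × 10⁻⁴)(-0.08) = 2.1 × 10⁻⁴ → stable
  148–198 m: −αΔT+βΔS = −(1.5 × 10⁻⁴)(-1.0)+(7.9 × 10⁻⁴)(+0.36) = 4.3 × 10⁻⁴ → stable
The 95–135 m interval has Δρ < 0: lighter water underlies denser water.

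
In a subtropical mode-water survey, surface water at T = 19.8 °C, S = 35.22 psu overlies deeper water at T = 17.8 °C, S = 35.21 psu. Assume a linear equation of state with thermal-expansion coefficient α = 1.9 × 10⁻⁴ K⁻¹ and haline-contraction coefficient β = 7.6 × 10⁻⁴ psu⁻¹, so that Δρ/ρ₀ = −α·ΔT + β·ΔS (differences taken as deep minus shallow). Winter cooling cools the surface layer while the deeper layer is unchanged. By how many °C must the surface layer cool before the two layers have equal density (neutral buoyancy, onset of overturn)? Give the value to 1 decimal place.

Neutral buoyancy requires Δρ = 0, i.e. −α(T_deep − T_surf′) + β(S_deep − S_surf) = 0.
T_surf′ = T_deep − (β/α)·ΔS = 17.8 − (7.6 × 10⁻⁴/1.9 × 10⁻⁴)·(-0.01) = 17.840 °C.
Cooling required: 19.8 − (17.840) = 1.960 °C.

2.0 °C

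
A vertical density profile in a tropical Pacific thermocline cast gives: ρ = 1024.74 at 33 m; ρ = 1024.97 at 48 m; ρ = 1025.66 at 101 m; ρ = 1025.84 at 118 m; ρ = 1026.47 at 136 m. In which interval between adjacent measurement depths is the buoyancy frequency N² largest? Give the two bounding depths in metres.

Compute the density gradient over each adjacent pair:
  33–48 m: Δρ/Δz = 0.23/15 = 0.015 kg m⁻⁴
  48–101 m: Δρ/Δz = 0.69/53 = 0.013 kg m⁻⁴
  101–118 m: Δρ/Δz = 0.18/17 = 0.011 kg m⁻⁴
  118–136 m: Δρ/Δz = 0.63/18 = 0.035 kg m⁻⁴
The largest gradient is in the 118–136 m interval — the pycnocline.

118–136 m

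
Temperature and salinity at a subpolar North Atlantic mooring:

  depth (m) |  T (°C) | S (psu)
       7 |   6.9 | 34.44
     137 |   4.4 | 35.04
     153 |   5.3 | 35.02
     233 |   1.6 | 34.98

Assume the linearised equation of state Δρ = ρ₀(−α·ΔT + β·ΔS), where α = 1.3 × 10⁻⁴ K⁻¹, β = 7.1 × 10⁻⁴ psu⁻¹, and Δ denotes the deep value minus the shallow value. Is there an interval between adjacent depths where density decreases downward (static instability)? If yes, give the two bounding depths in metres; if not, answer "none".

Evaluate Δρ/ρ₀ = −αΔT + βΔS across each adjacent pair:
  7–137 m: −αΔT+βΔS = −(1.3 × 10⁻⁴)(-2.5)+(7.1 × 10⁻⁴)(+0.60) = 7.5 × 10⁻⁴ → stable
  137–153 m: −αΔT+βΔS = −(1.3 × 10⁻⁴)(+0.9)+(7.1 × 10⁻⁴)(-0.02) = -1.3 × 10⁻⁴ → UNSTABLE
  153–233 m: −αΔT+βΔS = −(1.3 × 10⁻⁴)(-3.7)+(7.1 × 10⁻⁴)(-0.04) = 4.5 × 10⁻⁴ → stable
The 137–153 m interval has Δρ < 0: lighter water underlies denser water.

137–153 m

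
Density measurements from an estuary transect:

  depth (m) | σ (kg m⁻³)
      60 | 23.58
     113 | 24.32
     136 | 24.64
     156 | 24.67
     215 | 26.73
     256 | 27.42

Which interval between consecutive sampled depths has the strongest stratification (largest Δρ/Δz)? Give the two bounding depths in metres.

Compute the density gradient over each adjacent pair:
  60–113 m: Δρ/Δz = 0.74/53 = 0.014 kg m⁻⁴
  113–136 m: Δρ/Δz = 0.32/23 = 0.014 kg m⁻⁴
  136–156 m: Δρ/Δz = 0.03/20 = 1.5 × 10⁻³ kg m⁻⁴
  156–215 m: Δρ/Δz = 2.06/59 = 0.035 kg m⁻⁴
  215–256 m: Δρ/Δz = 0.69/41 = 0.017 kg m⁻⁴
The largest gradient is in the 156–215 m interval — the pycnocline.

156–215 m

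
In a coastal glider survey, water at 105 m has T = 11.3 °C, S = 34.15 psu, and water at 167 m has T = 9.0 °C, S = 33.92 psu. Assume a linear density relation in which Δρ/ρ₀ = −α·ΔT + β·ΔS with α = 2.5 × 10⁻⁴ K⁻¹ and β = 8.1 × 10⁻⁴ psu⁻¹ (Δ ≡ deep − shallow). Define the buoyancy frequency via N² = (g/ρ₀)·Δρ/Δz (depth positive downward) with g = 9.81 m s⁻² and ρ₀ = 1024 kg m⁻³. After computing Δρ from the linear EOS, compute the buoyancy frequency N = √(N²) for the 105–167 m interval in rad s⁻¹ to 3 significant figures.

7.84 × 10⁻³ rad s⁻¹

ΔT = -2.3 K, ΔS = -0.23 psu (deep − shallow).
Δρ/ρ₀ = −αΔT + βΔS = 5.75 × 10⁻⁴ − 1.863 × 10⁻⁴ = 3.887 × 10⁻⁴, so Δρ ≈ 0.3980 kg m⁻³.
N² = (g/ρ₀)·Δρ/Δz = g·(Δρ/ρ₀)/Δz = 9.81 × 3.887 × 10⁻⁴ / 62 = 6.1502 × 10⁻⁵ s⁻².
N = √(6.1502 × 10⁻⁵) = 7.8423 × 10⁻³ rad s⁻¹ ≈ 7.84 × 10⁻³ rad s⁻¹.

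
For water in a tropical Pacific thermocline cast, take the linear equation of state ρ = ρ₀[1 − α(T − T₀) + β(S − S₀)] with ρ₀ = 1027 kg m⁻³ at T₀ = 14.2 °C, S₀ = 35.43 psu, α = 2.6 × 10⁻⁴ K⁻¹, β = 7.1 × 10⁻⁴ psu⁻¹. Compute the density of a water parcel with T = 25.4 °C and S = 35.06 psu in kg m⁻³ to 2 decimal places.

1023.74 kg m⁻³

T − T₀ = +11.2 K, S − S₀ = -0.37 psu.
Bracket = 1 − α·(+11.2) + β·(-0.37) = 1 + (-3.1747 × 10⁻³) = 0.9968253.
ρ = 1027 × 0.9968253 = 1023.74 kg m⁻³.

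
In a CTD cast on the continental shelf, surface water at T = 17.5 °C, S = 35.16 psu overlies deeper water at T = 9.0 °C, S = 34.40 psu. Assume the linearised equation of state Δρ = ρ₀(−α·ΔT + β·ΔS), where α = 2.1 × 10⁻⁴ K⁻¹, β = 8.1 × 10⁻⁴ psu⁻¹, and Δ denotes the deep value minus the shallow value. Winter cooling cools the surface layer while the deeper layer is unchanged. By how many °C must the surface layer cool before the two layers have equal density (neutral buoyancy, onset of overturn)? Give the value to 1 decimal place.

5.6 °C

Neutral buoyancy requires Δρ = 0, i.e. −α(T_deep − T_surf′) + β(S_deep − S_surf) = 0.
T_surf′ = T_deep − (β/α)·ΔS = 9.0 − (8.1 × 10⁻⁴/2.1 × 10⁻⁴)·(-0.76) = 11.931 °C.
Cooling required: 17.5 − (11.931) = 5.569 °C.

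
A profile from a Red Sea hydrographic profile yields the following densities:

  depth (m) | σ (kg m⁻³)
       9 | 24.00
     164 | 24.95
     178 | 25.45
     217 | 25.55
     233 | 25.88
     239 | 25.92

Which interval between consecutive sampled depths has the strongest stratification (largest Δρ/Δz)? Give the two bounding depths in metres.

164–178 m

Compute the density gradient over each adjacent pair:
  9–164 m: Δρ/Δz = 0.95/155 = 6.1 × 10⁻³ kg m⁻⁴
  164–178 m: Δρ/Δz = 0.50/14 = 0.036 kg m⁻⁴
  178–217 m: Δρ/Δz = 0.10/39 = 2.6 × 10⁻³ kg m⁻⁴
  217–233 m: Δρ/Δz = 0.33/16 = 0.021 kg m⁻⁴
  233–239 m: Δρ/Δz = 0.04/6 = 6.7 × 10⁻³ kg m⁻⁴
The largest gradient is in the 164–178 m interval — the pycnocline.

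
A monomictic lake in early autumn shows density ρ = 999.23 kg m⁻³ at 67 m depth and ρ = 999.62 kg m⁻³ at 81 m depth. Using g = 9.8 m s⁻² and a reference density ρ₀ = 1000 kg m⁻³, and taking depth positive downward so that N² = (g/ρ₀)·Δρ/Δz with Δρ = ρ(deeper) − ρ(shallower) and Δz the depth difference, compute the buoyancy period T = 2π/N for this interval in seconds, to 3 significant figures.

Δρ = 999.62 − 999.23 = 0.39 kg m⁻³ over Δz = 81 − 67 = 14 m.
N² = (9.8/1000) × (0.39/14) = 2.7300 × 10⁻⁴ s⁻².
N = √(2.7300 × 10⁻⁴) = 0.016523 rad s⁻¹, so T = 2π/N = 380.27 s ≈ 380 s.

380 s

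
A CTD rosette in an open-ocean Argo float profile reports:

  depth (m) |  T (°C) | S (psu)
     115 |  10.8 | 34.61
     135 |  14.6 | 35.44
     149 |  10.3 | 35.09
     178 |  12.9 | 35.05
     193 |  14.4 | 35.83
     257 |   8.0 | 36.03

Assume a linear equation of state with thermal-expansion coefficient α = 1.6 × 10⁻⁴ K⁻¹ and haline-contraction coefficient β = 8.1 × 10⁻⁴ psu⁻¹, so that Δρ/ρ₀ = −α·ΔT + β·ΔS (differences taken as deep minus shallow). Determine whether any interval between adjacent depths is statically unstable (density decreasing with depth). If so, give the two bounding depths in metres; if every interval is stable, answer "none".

Evaluate Δρ/ρ₀ = −αΔT + βΔS across each adjacent pair:
  115–135 m: −αΔT+βΔS = −(1.6 × 10⁻⁴)(+3.8)+(8.1 × 10⁻⁴)(+0.83) = 6.4 × 10⁻⁵ → stable
  135–149 m: −αΔT+βΔS = −(1.6 × 10⁻⁴)(-4.3)+(8.1 × 10⁻⁴)(-0.35) = 4.0 × 10⁻⁴ → stable
  149–178 m: −αΔT+βΔS = −(1.6 × 10⁻⁴)(+2.6)+(8.1 × 10⁻⁴)(-0.04) = -4.5 × 10⁻⁴ → UNSTABLE
  178–193 m: −αΔT+βΔS = −(1.6 × 10⁻⁴)(+1.5)+(8.1 × 10⁻⁴)(+0.78) = 3.9 × 10⁻⁴ → stable
  193–257 m: −αΔT+βΔS = −(1.6 × 10⁻⁴)(-6.4)+(8.1 × 10⁻⁴)(+0.20) = 1.2 × 10⁻³ → stable
The 149–178 m interval has Δρ < 0: lighter water underlies denser water.

149–178 m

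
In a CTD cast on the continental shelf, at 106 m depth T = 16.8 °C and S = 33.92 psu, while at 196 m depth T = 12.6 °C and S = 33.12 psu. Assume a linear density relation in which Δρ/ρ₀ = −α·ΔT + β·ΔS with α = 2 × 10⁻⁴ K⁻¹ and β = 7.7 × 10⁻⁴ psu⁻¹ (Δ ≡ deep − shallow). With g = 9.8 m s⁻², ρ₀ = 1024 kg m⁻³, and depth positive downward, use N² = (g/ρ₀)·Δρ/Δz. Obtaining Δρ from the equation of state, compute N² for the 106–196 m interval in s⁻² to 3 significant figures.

ΔT = -4.2 K, ΔS = -0.80 psu (deep − shallow).
Δρ/ρ₀ = −αΔT + βΔS = 8.40 × 10⁻⁴ − 6.16 × 10⁻⁴ = 2.24 × 10⁻⁴, so Δρ ≈ 0.2294 kg m⁻³.
N² = (g/ρ₀)·Δρ/Δz = g·(Δρ/ρ₀)/Δz = 9.8 × 2.24 × 10⁻⁴ / 90 = 2.4391 × 10⁻⁵ s⁻² ≈ 2.44 × 10⁻⁵ s⁻².

2.44 × 10⁻⁵ s⁻²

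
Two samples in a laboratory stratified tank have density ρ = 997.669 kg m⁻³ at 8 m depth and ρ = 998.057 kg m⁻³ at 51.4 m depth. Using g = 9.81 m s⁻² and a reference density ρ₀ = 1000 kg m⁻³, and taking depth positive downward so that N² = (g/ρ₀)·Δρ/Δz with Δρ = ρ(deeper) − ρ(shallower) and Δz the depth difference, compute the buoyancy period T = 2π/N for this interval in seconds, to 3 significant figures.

671 s

Δρ = 998.057 − 997.669 = 0.388 kg m⁻³ over Δz = 51.4 − 8 = 43.4 m.
N² = (9.81/1000) × (0.388/43.4) = 8.7702 × 10⁻⁵ s⁻².
N = √(8.7702 × 10⁻⁵) = 9.3649 × 10⁻³ rad s⁻¹, so T = 2π/N = 670.93 s ≈ 671 s.
Since Δρ > 0 the layer is stably stratified.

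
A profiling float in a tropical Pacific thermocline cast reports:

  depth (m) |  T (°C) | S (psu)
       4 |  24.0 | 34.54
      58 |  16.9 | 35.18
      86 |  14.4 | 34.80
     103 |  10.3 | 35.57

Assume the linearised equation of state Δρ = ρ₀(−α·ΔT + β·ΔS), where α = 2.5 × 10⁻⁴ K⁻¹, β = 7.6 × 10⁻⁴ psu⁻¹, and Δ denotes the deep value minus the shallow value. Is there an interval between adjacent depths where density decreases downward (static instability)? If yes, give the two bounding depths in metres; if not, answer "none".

Evaluate Δρ/ρ₀ = −αΔT + βΔS across each adjacent pair:
  4–58 m: −αΔT+βΔS = −(2.5 × 10⁻⁴)(-7.1)+(7.6 × 10⁻⁴)(+0.64) = 2.3 × 10⁻³ → stable
  58–86 m: −αΔT+βΔS = −(2.5 × 10⁻⁴)(-2.5)+(7.6 × 10⁻⁴)(-0.38) = 3.4 × 10⁻⁴ → stable
  86–103 m: −αΔT+βΔS = −(2.5 × 10⁻⁴)(-4.1)+(7.6 × 10⁻⁴)(+0.77) = 1.6 × 10⁻³ → stable
Every interval has Δρ > 0: the column is stably stratified throughout.

none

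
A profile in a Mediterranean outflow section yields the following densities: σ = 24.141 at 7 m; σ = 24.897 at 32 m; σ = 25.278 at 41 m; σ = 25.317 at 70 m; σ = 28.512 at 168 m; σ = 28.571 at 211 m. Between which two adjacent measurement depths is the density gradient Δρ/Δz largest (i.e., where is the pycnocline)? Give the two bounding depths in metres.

32–41 m

Compute the density gradient over each adjacent pair:
  7–32 m: Δρ/Δz = 0.756/25 = 0.030 kg m⁻⁴
  32–41 m: Δρ/Δz = 0.381/9 = 0.042 kg m⁻⁴
  41–70 m: Δρ/Δz = 0.039/29 = 1.3 × 10⁻³ kg m⁻⁴
  70–168 m: Δρ/Δz = 3.195/98 = 0.033 kg m⁻⁴
  168–211 m: Δρ/Δz = 0.059/43 = 1.4 × 10⁻³ kg m⁻⁴
The largest gradient is in the 32–41 m interval — the pycnocline.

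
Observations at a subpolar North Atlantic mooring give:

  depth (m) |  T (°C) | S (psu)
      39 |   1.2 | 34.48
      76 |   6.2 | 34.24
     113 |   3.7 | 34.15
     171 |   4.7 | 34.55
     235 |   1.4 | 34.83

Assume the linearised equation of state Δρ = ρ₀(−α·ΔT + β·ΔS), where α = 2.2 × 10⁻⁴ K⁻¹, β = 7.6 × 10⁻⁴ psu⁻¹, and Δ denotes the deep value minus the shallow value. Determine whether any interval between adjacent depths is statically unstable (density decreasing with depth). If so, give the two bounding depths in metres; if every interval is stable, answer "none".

Evaluate Δρ/ρ₀ = −αΔT + βΔS across each adjacent pair:
  39–76 m: −αΔT+βΔS = −(2.2 × 10⁻⁴)(+5.0)+(7.6 × 10⁻⁴)(-0.24) = -1.3 × 10⁻³ → UNSTABLE
  76–113 m: −αΔT+βΔS = −(2.2 × 10⁻⁴)(-2.5)+(7.6 × 10⁻⁴)(-0.09) = 4.8 × 10⁻⁴ → stable
  113–171 m: −αΔT+βΔS = −(2.2 × 10⁻⁴)(+1.0)+(7.6 × 10⁻⁴)(+0.40) = 8.4 × 10⁻⁵ → stable
  171–235 m: −αΔT+βΔS = −(2.2 × 10⁻⁴)(-3.3)+(7.6 × 10⁻⁴)(+0.28) = 9.4 × 10⁻⁴ → stable
The 39–76 m interval has Δρ < 0: lighter water underlies denser water.

39–76 m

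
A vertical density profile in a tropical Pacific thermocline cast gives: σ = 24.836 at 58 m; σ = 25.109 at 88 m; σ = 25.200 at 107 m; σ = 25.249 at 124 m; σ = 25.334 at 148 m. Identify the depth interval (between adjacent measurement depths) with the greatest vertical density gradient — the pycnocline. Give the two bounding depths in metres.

58–88 m

Compute the density gradient over each adjacent pair:
  58–88 m: Δρ/Δz = 0.273/30 = 9.1 × 10⁻³ kg m⁻⁴
  88–107 m: Δρ/Δz = 0.091/19 = 4.8 × 10⁻³ kg m⁻⁴
  107–124 m: Δρ/Δz = 0.049/17 = 2.9 × 10⁻³ kg m⁻⁴
  124–148 m: Δρ/Δz = 0.085/24 = 3.5 × 10⁻³ kg m⁻⁴
The largest gradient is in the 58–88 m interval — the pycnocline.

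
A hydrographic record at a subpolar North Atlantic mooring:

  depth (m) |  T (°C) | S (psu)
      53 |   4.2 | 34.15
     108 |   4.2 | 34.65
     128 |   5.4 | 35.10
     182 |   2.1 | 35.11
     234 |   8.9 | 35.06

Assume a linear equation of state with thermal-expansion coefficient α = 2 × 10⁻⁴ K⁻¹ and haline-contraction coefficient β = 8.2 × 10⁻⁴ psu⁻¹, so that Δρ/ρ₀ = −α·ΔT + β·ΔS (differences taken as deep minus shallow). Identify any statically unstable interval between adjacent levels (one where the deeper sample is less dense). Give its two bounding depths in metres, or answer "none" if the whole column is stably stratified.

Evaluate Δρ/ρ₀ = −αΔT + βΔS across each adjacent pair:
  53–108 m: −αΔT+βΔS = −(2 × 10⁻⁴)(+0.0)+(8.2 × 10⁻⁴)(+0.50) = 4.1 × 10⁻⁴ → stable
  108–128 m: −αΔT+βΔS = −(2 × 10⁻⁴)(+1.2)+(8.2 × 10⁻⁴)(+0.45) = 1.3 × 10⁻⁴ → stable
  128–182 m: −αΔT+βΔS = −(2 × 10⁻⁴)(-3.3)+(8.2 × 10⁻⁴)(+0.01) = 6.7 × 10⁻⁴ → stable
  182–234 m: −αΔT+βΔS = −(2 × 10⁻⁴)(+6.8)+(8.2 × 10⁻⁴)(-0.05) = -1.4 × 10⁻³ → UNSTABLE
The 182–234 m interval has Δρ < 0: lighter water underlies denser water.

182–234 m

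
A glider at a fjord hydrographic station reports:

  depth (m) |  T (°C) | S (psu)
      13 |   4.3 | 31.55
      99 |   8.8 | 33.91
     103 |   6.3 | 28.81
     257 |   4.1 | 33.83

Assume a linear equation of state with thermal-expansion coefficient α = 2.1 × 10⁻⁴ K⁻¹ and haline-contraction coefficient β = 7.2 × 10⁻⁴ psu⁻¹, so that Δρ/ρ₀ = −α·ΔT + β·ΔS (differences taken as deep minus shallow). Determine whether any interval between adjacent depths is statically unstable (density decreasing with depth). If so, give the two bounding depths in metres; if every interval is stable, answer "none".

99–103 m

Evaluate Δρ/ρ₀ = −αΔT + βΔS across each adjacent pair:
  13–99 m: −αΔT+βΔS = −(2.1 × 10⁻⁴)(+4.5)+(7.2 × 10⁻⁴)(+2.36) = 7.5 × 10⁻⁴ → stable
  99–103 m: −αΔT+βΔS = −(2.1 × 10⁻⁴)(-2.5)+(7.2 × 10⁻⁴)(-5.10) = -3.1 × 10⁻³ → UNSTABLE
  103–257 m: −αΔT+βΔS = −(2.1 × 10⁻⁴)(-2.2)+(7.2 × 10⁻⁴)(+5.02) = 4.1 × 10⁻³ → stable
The 99–103 m interval has Δρ < 0: lighter water underlies denser water.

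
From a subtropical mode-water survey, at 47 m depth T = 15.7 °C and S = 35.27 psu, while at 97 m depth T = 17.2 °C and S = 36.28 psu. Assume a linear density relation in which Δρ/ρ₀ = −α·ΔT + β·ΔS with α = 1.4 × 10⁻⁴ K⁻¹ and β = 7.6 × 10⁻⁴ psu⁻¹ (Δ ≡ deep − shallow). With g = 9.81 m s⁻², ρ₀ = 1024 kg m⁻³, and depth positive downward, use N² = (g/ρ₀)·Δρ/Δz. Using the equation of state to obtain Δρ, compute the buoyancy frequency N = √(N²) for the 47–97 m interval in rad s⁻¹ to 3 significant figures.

0.0105 rad s⁻¹

ΔT = +1.5 K, ΔS = +1.01 psu (deep − shallow).
Δρ/ρ₀ = −αΔT + βΔS = -2.10 × 10⁻⁴ + 7.676 × 10⁻⁴ = 5.576 × 10⁻⁴, so Δρ ≈ 0.5710 kg m⁻³.
N² = (g/ρ₀)·Δρ/Δz = g·(Δρ/ρ₀)/Δz = 9.81 × 5.576 × 10⁻⁴ / 50 = 1.0940 × 10⁻⁴ s⁻².
N = √(1.0940 × 10⁻⁴) = 0.010459 rad s⁻¹ ≈ 0.0105 rad s⁻¹.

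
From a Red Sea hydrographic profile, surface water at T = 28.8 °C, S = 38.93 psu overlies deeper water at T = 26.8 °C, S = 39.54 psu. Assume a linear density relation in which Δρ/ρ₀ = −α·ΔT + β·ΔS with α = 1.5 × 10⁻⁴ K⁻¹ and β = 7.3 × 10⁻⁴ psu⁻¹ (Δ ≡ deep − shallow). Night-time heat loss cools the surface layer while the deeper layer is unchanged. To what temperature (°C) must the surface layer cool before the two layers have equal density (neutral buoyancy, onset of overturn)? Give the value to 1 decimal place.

Neutral buoyancy requires Δρ = 0, i.e. −α(T_deep − T_surf′) + β(S_deep − S_surf) = 0.
T_surf′ = T_deep − (β/α)·ΔS = 26.8 − (7.3 × 10⁻⁴/1.5 × 10⁻⁴)·(+0.61) = 23.831 °C.
Cooling required: 28.8 − (23.831) = 4.969 °C.

23.8 °C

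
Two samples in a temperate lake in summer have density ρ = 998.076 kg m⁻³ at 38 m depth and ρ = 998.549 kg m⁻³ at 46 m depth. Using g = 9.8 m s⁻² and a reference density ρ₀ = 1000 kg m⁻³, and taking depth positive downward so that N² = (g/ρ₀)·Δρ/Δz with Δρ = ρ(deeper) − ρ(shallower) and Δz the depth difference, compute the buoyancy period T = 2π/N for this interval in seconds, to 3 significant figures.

Δρ = 998.549 − 998.076 = 0.473 kg m⁻³ over Δz = 46 − 38 = 8 m.
N² = (9.8/1000) × (0.473/8) = 5.7943 × 10⁻⁴ s⁻².
N = √(5.7943 × 10⁻⁴) = 0.024071 rad s⁻¹, so T = 2π/N = 261.03 s ≈ 261 s.

261 s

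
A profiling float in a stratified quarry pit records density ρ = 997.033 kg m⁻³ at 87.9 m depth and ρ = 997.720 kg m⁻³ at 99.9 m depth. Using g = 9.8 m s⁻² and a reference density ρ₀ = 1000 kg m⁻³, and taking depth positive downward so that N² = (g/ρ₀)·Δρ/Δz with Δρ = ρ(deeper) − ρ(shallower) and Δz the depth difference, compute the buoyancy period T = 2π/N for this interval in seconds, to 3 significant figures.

265 s

Δρ = 997.720 − 997.033 = 0.687 kg m⁻³ over Δz = 99.9 − 87.9 = 12 m.
N² = (9.8/1000) × (0.687/12) = 5.6105 × 10⁻⁴ s⁻².
N = √(5.6105 × 10⁻⁴) = 0.023686 rad s⁻¹, so T = 2π/N = 265.27 s ≈ 265 s.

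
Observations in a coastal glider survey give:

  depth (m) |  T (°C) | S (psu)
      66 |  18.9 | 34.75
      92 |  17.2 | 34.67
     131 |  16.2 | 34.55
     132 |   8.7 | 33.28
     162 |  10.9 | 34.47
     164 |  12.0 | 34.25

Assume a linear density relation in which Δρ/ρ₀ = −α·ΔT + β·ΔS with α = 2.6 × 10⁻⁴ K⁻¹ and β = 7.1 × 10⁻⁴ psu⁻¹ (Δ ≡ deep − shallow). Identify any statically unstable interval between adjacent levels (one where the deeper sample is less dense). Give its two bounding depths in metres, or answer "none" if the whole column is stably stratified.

162–164 m

Evaluate Δρ/ρ₀ = −αΔT + βΔS across each adjacent pair:
  66–92 m: −αΔT+βΔS = −(2.6 × 10⁻⁴)(-1.7)+(7.1 × 10⁻⁴)(-0.08) = 3.9 × 10⁻⁴ → stable
  92–131 m: −αΔT+βΔS = −(2.6 × 10⁻⁴)(-1.0)+(7.1 × 10⁻⁴)(-0.12) = 1.7 × 10⁻⁴ → stable
  131–132 m: −αΔT+βΔS = −(2.6 × 10⁻⁴)(-7.5)+(7.1 × 10⁻⁴)(-1.27) = 1.0 × 10⁻³ → stable
  132–162 m: −αΔT+βΔS = −(2.6 × 10⁻⁴)(+2.2)+(7.1 × 10⁻⁴)(+1.19) = 2.7 × 10⁻⁴ → stable
  162–164 m: −αΔT+βΔS = −(2.6 × 10⁻⁴)(+1.1)+(7.1 × 10⁻⁴)(-0.22) = -4.4 × 10⁻⁴ → UNSTABLE
The 162–164 m interval has Δρ < 0: lighter water underlies denser water.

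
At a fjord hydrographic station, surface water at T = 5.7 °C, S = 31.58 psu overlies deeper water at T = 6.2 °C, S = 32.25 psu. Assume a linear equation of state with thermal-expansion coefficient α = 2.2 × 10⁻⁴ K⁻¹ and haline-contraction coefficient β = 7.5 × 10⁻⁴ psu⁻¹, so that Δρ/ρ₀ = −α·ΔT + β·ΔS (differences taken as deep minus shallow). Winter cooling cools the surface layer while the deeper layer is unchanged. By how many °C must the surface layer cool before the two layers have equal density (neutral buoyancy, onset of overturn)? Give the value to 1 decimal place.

Neutral buoyancy requires Δρ = 0, i.e. −α(T_deep − T_surf′) + β(S_deep − S_surf) = 0.
T_surf′ = T_deep − (β/α)·ΔS = 6.2 − (7.5 × 10⁻⁴/2.2 × 10⁻⁴)·(+0.67) = 3.916 °C.
Cooling required: 5.7 − (3.916) = 1.784 °C.

1.8 °C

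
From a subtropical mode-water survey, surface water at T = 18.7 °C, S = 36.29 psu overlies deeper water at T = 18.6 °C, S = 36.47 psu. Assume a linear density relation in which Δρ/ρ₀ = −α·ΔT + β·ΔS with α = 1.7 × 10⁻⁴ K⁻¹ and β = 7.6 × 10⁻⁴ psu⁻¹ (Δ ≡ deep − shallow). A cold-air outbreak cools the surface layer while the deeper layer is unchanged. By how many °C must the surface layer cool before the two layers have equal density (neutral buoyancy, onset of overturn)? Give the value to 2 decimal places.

0.90 °C

Neutral buoyancy requires Δρ = 0, i.e. −α(T_deep − T_surf′) + β(S_deep − S_surf) = 0.
T_surf′ = T_deep − (β/α)·ΔS = 18.6 − (7.6 × 10⁻⁴/1.7 × 10⁻⁴)·(+0.18) = 17.7953 °C.
Cooling required: 18.7 − (17.7953) = 0.9047 °C.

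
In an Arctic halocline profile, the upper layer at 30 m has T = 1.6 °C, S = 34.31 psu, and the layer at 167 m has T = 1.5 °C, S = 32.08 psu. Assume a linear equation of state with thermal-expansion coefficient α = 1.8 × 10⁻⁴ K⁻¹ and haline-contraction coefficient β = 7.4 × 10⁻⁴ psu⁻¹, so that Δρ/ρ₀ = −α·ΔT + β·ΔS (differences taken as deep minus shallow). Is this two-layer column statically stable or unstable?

unstable

ΔT = 1.5 − 1.6 = -0.1 K and ΔS = 32.08 − 34.31 = -2.23 psu (deep − shallow).
−αΔT = 1.80 × 10⁻⁵; βΔS = -1.6502 × 10⁻³; sum Δρ/ρ₀ = -1.6322 × 10⁻³.
Δρ/ρ₀ < 0, so Δρ < 0: deeper water is lighter → statically unstable; the column would overturn.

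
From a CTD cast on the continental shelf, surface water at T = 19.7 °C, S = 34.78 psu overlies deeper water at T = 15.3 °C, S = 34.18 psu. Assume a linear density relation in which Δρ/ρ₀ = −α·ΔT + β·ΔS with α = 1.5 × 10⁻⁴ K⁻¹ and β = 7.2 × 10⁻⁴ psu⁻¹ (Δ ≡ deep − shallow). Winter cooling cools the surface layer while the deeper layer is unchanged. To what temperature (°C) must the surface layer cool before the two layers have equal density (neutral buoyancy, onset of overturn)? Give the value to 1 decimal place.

Neutral buoyancy requires Δρ = 0, i.e. −α(T_deep − T_surf′) + β(S_deep − S_surf) = 0.
T_surf′ = T_deep − (β/α)·ΔS = 15.3 − (7.2 × 10⁻⁴/1.5 × 10⁻⁴)·(-0.60) = 18.180 °C.
Cooling required: 19.7 − (18.180) = 1.520 °C.

18.2 °C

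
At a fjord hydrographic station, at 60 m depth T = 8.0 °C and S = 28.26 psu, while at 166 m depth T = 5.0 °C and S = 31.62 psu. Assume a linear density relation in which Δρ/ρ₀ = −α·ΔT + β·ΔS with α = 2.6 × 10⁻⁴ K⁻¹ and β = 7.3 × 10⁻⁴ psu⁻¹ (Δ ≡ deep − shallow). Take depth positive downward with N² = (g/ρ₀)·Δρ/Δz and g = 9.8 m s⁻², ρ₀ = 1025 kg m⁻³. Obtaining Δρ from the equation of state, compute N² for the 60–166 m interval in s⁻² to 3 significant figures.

2.99 × 10⁻⁴ s⁻²

ΔT = -3.0 K, ΔS = +3.36 psu (deep − shallow).
Δρ/ρ₀ = −αΔT + βΔS = 7.80 × 10⁻⁴ + 2.4528 × 10⁻³ = 3.2328 × 10⁻³, so Δρ ≈ 3.314 kg m⁻³.
N² = (g/ρ₀)·Δρ/Δz = g·(Δρ/ρ₀)/Δz = 9.8 × 3.2328 × 10⁻³ / 106 = 2.9888 × 10⁻⁴ s⁻² ≈ 2.99 × 10⁻⁴ s⁻².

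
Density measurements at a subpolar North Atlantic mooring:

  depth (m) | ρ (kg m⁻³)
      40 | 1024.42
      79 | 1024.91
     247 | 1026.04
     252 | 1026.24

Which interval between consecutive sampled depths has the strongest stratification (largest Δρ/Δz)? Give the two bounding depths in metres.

Compute the density gradient over each adjacent pair:
  40–79 m: Δρ/Δz = 0.49/39 = 0.013 kg m⁻⁴
  79–247 m: Δρ/Δz = 1.13/168 = 6.7 × 10⁻³ kg m⁻⁴
  247–252 m: Δρ/Δz = 0.20/5 = 0.040 kg m⁻⁴
The largest gradient is in the 247–252 m interval — the pycnocline.

247–252 m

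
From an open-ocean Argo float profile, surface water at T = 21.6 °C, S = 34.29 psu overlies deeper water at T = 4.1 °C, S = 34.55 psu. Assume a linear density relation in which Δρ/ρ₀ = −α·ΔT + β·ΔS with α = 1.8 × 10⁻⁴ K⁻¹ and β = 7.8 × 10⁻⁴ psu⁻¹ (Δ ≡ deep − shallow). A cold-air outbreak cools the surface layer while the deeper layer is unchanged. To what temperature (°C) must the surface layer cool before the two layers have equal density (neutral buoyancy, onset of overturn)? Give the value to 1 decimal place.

Neutral buoyancy requires Δρ = 0, i.e. −α(T_deep − T_surf′) + β(S_deep − S_surf) = 0.
T_surf′ = T_deep − (β/α)·ΔS = 4.1 − (7.8 × 10⁻⁴/1.8 × 10⁻⁴)·(+0.26) = 2.973 °C.
Cooling required: 21.6 − (2.973) = 18.627 °C.

3.0 °C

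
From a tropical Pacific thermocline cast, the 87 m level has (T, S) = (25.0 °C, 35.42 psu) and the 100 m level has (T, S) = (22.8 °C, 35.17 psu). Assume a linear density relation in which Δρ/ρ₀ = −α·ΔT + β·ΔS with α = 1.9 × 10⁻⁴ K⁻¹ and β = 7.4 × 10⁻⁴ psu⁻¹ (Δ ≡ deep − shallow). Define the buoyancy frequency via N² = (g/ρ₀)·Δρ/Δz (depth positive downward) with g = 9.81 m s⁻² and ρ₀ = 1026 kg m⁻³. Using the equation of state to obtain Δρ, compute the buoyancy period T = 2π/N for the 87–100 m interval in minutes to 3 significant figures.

ΔT = -2.2 K, ΔS = -0.25 psu (deep − shallow).
Δρ/ρ₀ = −αΔT + βΔS = 4.18 × 10⁻⁴ − 1.85 × 10⁻⁴ = 2.33 × 10⁻⁴, so Δρ ≈ 0.2391 kg m⁻³.
N² = (g/ρ₀)·Δρ/Δz = g·(Δρ/ρ₀)/Δz = 9.81 × 2.33 × 10⁻⁴ / 13 = 1.7583 × 10⁻⁴ s⁻².
N = √(1.7583 × 10⁻⁴) = 0.013260 rad s⁻¹ → T = 2π/N = 473.85 s = 7.8975 min ≈ 7.90 min.

7.90 min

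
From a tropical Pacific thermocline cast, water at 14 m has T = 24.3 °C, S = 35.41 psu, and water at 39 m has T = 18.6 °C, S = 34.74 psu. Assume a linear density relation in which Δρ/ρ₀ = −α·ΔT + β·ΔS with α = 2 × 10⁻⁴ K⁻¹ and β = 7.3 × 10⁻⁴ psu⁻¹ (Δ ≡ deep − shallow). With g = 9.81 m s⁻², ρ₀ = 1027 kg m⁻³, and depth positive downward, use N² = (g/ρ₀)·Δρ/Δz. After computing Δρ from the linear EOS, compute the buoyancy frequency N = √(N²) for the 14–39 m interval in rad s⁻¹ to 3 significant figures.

ΔT = -5.7 K, ΔS = -0.67 psu (deep − shallow).
Δρ/ρ₀ = −αΔT + βΔS = 1.14 × 10⁻³ − 4.891 × 10⁻⁴ = 6.509 × 10⁻⁴, so Δρ ≈ 0.6685 kg m⁻³.
N² = (g/ρ₀)·Δρ/Δz = g·(Δρ/ρ₀)/Δz = 9.81 × 6.509 × 10⁻⁴ / 25 = 2.5541 × 10⁻⁴ s⁻².
N = √(2.5541 × 10⁻⁴) = 0.015982 rad s⁻¹ ≈ 0.0160 rad s⁻¹.

0.0160 rad s⁻¹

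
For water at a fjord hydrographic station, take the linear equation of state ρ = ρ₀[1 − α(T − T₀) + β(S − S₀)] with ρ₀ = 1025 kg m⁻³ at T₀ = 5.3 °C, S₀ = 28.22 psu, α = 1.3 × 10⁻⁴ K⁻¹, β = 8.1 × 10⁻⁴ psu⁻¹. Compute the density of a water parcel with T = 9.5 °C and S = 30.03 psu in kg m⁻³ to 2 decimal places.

1025.94 kg m⁻³

T − T₀ = +4.2 K, S − S₀ = +1.81 psu.
Bracket = 1 − α·(+4.2) + β·(+1.81) = 1 + (9.201 × 10⁻⁴) = 1.0009201.
ρ = 1025 × 1.0009201 = 1025.94 kg m⁻³.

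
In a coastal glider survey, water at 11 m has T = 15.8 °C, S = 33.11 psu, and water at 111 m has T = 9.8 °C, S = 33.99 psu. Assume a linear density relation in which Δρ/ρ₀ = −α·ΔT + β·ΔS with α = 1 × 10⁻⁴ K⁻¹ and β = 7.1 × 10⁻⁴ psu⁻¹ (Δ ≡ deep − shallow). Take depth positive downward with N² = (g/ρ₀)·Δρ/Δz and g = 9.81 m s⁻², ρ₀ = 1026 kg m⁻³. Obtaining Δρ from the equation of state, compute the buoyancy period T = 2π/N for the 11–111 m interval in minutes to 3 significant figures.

9.55 min

ΔT = -6.0 K, ΔS = +0.88 psu (deep − shallow).
Δρ/ρ₀ = −αΔT + βΔS = 6.00 × 10⁻⁴ + 6.248 × 10⁻⁴ = 1.2248 × 10⁻³, so Δρ ≈ 1.257 kg m⁻³.
N² = (g/ρ₀)·Δρ/Δz = g·(Δρ/ρ₀)/Δz = 9.81 × 1.2248 × 10⁻³ / 100 = 1.2015 × 10⁻⁴ s⁻².
N = √(1.2015 × 10⁻⁴) = 0.010961 rad s⁻¹ → T = 2π/N = 573.23 s = 9.5538 min ≈ 9.55 min.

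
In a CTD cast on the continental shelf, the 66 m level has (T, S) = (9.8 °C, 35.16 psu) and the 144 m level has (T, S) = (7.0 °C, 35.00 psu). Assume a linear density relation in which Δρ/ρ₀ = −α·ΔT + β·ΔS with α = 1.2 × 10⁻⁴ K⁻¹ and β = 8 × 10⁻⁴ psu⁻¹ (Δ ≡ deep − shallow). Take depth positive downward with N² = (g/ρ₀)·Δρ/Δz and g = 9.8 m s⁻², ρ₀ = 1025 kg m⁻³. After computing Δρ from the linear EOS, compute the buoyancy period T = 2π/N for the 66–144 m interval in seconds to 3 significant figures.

1.23 × 10³ s

ΔT = -2.8 K, ΔS = -0.16 psu (deep − shallow).
Δρ/ρ₀ = −αΔT + βΔS = 3.36 × 10⁻⁴ − 1.28 × 10⁻⁴ = 2.08 × 10⁻⁴, so Δρ ≈ 0.2132 kg m⁻³.
N² = (g/ρ₀)·Δρ/Δz = g·(Δρ/ρ₀)/Δz = 9.8 × 2.08 × 10⁻⁴ / 78 = 2.6133 × 10⁻⁵ s⁻².
N = √(2.6133 × 10⁻⁵) = 5.1120 × 10⁻³ rad s⁻¹ → T = 2π/N = 1.2291 × 10³ s ≈ 1.23 × 10³ s.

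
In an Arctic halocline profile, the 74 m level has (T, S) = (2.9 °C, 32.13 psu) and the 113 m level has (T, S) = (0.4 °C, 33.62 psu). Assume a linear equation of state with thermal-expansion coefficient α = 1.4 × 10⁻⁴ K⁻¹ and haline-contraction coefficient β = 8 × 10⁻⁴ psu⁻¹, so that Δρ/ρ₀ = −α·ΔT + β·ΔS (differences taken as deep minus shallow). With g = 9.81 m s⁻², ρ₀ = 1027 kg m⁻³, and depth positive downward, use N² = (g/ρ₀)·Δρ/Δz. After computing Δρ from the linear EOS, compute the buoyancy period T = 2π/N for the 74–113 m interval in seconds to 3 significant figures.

319 s

ΔT = -2.5 K, ΔS = +1.49 psu (deep − shallow).
Δρ/ρ₀ = −αΔT + βΔS = 3.50 × 10⁻⁴ + 1.192 × 10⁻³ = 1.542 × 10⁻³, so Δρ ≈ 1.584 kg m⁻³.
N² = (g/ρ₀)·Δρ/Δz = g·(Δρ/ρ₀)/Δz = 9.81 × 1.542 × 10⁻³ / 39 = 3.8787 × 10⁻⁴ s⁻².
N = √(3.8787 × 10⁻⁴) = 0.019694 rad s⁻¹ → T = 2π/N = 319.04 s ≈ 319 s.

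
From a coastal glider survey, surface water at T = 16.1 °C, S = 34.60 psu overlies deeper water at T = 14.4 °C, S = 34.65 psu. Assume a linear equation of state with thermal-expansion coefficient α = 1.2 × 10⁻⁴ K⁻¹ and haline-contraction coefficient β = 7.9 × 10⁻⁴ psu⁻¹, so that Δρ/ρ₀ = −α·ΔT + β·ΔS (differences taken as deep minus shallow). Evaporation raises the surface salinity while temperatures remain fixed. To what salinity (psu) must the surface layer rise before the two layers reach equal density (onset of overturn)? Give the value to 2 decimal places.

Neutral buoyancy requires −α(T_deep − T_surf) + β(S_deep − S_surf′) = 0.
S_surf′ = S_deep − (α/β)·ΔT = 34.65 − (1.2 × 10⁻⁴/7.9 × 10⁻⁴)·(-1.7) = 34.9082 psu.
Increase required: 34.9082 − 34.60 = 0.3082 psu.

34.91 psu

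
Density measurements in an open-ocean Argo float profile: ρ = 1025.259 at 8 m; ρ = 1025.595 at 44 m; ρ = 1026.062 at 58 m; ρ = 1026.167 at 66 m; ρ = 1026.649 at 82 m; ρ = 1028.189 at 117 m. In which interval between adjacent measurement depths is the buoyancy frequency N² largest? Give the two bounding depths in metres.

Compute the density gradient over each adjacent pair:
  8–44 m: Δρ/Δz = 0.336/36 = 9.3 × 10⁻³ kg m⁻⁴
  44–58 m: Δρ/Δz = 0.467/14 = 0.033 kg m⁻⁴
  58–66 m: Δρ/Δz = 0.105/8 = 0.013 kg m⁻⁴
  66–82 m: Δρ/Δz = 0.482/16 = 0.030 kg m⁻⁴
  82–117 m: Δρ/Δz = 1.540/35 = 0.044 kg m⁻⁴
The largest gradient is in the 82–117 m interval — the pycnocline.

82–117 m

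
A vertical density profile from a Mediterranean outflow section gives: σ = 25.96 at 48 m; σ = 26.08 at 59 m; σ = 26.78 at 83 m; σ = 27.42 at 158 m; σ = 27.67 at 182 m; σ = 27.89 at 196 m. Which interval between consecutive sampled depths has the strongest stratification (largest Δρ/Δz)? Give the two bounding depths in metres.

59–83 m

Compute the density gradient over each adjacent pair:
  48–59 m: Δρ/Δz = 0.12/11 = 0.011 kg m⁻⁴
  59–83 m: Δρ/Δz = 0.70/24 = 0.029 kg m⁻⁴
  83–158 m: Δρ/Δz = 0.64/75 = 8.5 × 10⁻³ kg m⁻⁴
  158–182 m: Δρ/Δz = 0.25/24 = 0.010 kg m⁻⁴
  182–196 m: Δρ/Δz = 0.22/14 = 0.016 kg m⁻⁴
The largest gradient is in the 59–83 m interval — the pycnocline.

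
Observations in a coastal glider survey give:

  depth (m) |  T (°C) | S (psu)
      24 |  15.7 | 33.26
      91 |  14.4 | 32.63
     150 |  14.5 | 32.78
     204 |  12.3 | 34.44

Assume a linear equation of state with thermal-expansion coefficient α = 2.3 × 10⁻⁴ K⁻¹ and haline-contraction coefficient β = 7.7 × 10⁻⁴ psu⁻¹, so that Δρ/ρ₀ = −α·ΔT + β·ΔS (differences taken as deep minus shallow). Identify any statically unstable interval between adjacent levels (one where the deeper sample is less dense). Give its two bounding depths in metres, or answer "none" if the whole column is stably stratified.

24–91 m

Evaluate Δρ/ρ₀ = −αΔT + βΔS across each adjacent pair:
  24–91 m: −αΔT+βΔS = −(2.3 × 10⁻⁴)(-1.3)+(7.7 × 10⁻⁴)(-0.63) = -1.9 × 10⁻⁴ → UNSTABLE
  91–150 m: −αΔT+βΔS = −(2.3 × 10⁻⁴)(+0.1)+(7.7 × 10⁻⁴)(+0.15) = 9.2 × 10⁻⁵ → stable
  150–204 m: −αΔT+βΔS = −(2.3 × 10⁻⁴)(-2.2)+(7.7 × 10⁻⁴)(+1.66) = 1.8 × 10⁻³ → stable
The 24–91 m interval has Δρ < 0: lighter water underlies denser water.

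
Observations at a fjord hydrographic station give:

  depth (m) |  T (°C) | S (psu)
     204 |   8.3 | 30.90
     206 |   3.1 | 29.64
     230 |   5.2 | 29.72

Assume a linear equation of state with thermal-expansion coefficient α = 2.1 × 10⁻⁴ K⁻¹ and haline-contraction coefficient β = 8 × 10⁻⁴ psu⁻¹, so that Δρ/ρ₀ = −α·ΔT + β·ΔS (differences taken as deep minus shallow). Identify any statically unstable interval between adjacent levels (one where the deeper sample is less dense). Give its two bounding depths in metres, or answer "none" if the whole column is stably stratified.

Evaluate Δρ/ρ₀ = −αΔT + βΔS across each adjacent pair:
  204–206 m: −αΔT+βΔS = −(2.1 × 10⁻⁴)(-5.2)+(8 × 10⁻⁴)(-1.26) = 8.4 × 10⁻⁵ → stable
  206–230 m: −αΔT+βΔS = −(2.1 × 10⁻⁴)(+2.1)+(8 × 10⁻⁴)(+0.08) = -3.8 × 10⁻⁴ → UNSTABLE
The 206–230 m interval has Δρ < 0: lighter water underlies denser water.

206–230 m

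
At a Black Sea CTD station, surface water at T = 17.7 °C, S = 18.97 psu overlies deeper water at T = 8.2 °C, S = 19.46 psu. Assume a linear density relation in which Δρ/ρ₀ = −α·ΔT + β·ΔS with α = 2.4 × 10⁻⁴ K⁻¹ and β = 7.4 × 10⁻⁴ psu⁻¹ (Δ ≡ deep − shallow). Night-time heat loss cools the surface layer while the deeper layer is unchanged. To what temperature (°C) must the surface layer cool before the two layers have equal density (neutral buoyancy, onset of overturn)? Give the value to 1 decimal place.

6.7 °C

Neutral buoyancy requires Δρ = 0, i.e. −α(T_deep − T_surf′) + β(S_deep − S_surf) = 0.
T_surf′ = T_deep − (β/α)·ΔS = 8.2 − (7.4 × 10⁻⁴/2.4 × 10⁻⁴)·(+0.49) = 6.689 °C.
Cooling required: 17.7 − (6.689) = 11.011 °C.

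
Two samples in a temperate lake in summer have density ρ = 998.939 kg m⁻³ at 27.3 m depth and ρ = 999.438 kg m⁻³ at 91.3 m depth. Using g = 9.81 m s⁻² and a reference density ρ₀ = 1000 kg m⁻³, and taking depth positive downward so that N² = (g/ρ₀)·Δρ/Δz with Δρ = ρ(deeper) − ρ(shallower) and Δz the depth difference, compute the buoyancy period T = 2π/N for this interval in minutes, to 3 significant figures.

Δρ = 999.438 − 998.939 = 0.499 kg m⁻³ over Δz = 91.3 − 27.3 = 64 m.
N² = (9.81/1000) × (0.499/64) = 7.6487 × 10⁻⁵ s⁻².
N = √(7.6487 × 10⁻⁵) = 8.7457 × 10⁻³ rad s⁻¹, so T = 2π/N = 718.43 s = 11.974 min ≈ 12.0 min.

12.0 min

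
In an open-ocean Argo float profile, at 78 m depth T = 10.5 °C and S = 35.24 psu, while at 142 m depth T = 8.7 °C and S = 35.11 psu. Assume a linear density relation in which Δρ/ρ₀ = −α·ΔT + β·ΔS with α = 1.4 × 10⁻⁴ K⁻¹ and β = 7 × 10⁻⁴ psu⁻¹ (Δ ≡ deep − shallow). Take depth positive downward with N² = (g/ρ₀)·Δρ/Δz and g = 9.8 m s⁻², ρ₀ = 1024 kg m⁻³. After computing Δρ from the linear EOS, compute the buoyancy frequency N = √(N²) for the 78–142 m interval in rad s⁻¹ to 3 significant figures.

4.97 × 10⁻³ rad s⁻¹

ΔT = -1.8 K, ΔS = -0.13 psu (deep − shallow).
Δρ/ρ₀ = −αΔT + βΔS = 2.52 × 10⁻⁴ − 9.10 × 10⁻⁵ = 1.61 × 10⁻⁴, so Δρ ≈ 0.1649 kg m⁻³.
N² = (g/ρ₀)·Δρ/Δz = g·(Δρ/ρ₀)/Δz = 9.8 × 1.61 × 10⁻⁴ / 64 = 2.4653 × 10⁻⁵ s⁻².
N = √(2.4653 × 10⁻⁵) = 4.9652 × 10⁻³ rad s⁻¹ ≈ 4.97 × 10⁻³ rad s⁻¹.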